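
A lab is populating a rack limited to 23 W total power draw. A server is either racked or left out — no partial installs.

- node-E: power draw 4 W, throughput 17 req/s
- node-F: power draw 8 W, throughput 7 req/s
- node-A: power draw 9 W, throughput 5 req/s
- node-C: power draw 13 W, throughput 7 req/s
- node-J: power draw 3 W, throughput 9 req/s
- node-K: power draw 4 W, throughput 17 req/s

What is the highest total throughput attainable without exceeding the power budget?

50

This is a 0-1 knapsack instance.
node-E + node-J + node-K: power draw 4 + 3 + 4 = 11 ≤ 23, throughput 17 + 9 + 17 = 43.
node-E + node-F + node-J + node-K: power draw 4 + 8 + 3 + 4 = 19 ≤ 23, throughput 17 + 7 + 9 + 17 = 50.
node-E + node-A + node-J + node-K: power draw 4 + 9 + 3 + 4 = 20 ≤ 23, throughput 17 + 5 + 9 + 17 = 48.
Best is node-E, node-F, node-J, and node-K with total throughput 50.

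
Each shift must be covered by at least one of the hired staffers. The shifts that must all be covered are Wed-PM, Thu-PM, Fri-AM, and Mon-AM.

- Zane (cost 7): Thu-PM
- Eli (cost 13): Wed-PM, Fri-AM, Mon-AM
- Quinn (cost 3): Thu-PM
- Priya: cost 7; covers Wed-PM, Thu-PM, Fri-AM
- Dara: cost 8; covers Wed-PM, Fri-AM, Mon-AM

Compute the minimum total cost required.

The greedy cost-per-new-shift heuristic would pick Priya and Dara for 15, but a cheaper cover exists.
Choose Quinn and Dara: together they cover Wed-PM, Thu-PM, Fri-AM, Mon-AM — every shift.
Total cost: 3 + 8 = 11.
No cover costs less than 11.

11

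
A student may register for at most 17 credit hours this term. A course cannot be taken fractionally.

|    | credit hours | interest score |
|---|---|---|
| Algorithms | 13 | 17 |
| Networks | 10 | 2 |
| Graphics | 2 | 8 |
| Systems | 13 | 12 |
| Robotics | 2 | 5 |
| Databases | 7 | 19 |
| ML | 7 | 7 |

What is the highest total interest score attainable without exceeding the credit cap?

34

Take Graphics, Databases, and ML: credit hours 2 + 7 + 7 = 16 ≤ 17, interest score 8 + 19 + 7 = 34.
No other feasible combination does better.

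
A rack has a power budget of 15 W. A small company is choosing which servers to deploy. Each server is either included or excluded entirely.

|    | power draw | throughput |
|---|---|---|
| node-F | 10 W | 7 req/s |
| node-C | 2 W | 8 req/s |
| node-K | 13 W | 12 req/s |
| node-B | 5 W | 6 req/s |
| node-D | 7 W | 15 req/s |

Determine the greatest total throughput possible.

Take node-C, node-B, and node-D: power draw 2 + 5 + 7 = 14 ≤ 15, throughput 8 + 6 + 15 = 29.
No other feasible combination does better.

29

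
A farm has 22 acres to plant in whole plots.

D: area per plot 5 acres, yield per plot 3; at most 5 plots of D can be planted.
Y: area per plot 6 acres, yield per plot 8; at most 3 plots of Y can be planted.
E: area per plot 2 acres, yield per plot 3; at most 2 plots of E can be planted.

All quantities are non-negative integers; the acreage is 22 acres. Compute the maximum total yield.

30

3×Y and 1×E: area 20 ≤ 22, yield 3·8 + 1·3 = 27.
3×Y and 2×E: area 22 ≤ 22, yield 3·8 + 2·3 = 30.
Best is 30.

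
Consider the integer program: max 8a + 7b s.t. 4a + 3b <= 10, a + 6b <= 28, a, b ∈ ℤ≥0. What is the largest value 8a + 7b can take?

(a,b)=(1,2): 4·1+3·2=10≤10, 1·1+6·2=13≤28, objective 22.
(a,b)=(0,3): 4·0+3·3=9≤10, 1·0+6·3=18≤28, objective 21.
No feasible integer point exceeds 22.

22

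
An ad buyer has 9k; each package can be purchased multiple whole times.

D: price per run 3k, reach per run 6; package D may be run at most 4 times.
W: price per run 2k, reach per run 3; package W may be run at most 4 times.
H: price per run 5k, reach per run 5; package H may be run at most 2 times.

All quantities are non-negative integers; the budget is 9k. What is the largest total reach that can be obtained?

18

Take 3×D: price 9 ≤ 9, reach 3·6 = 18.
No other integer combination yields more.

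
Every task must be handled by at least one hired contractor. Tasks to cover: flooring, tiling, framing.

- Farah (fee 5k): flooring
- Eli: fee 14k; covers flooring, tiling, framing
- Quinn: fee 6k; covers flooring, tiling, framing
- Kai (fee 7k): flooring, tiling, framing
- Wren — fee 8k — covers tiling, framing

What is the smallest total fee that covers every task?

Quinn alone covers flooring, tiling, framing — every task.
Total fee: 6.

6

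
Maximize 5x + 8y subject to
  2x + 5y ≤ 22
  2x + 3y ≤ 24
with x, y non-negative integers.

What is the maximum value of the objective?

(x,y)=(11,0): 2·11+5·0=22≤22, 2·11+3·0=22≤24, objective 55.
(x,y)=(10,0): 2·10+5·0=20≤22, 2·10+3·0=20≤24, objective 50.
Maximum is 55 at (x,y)=(11,0).

55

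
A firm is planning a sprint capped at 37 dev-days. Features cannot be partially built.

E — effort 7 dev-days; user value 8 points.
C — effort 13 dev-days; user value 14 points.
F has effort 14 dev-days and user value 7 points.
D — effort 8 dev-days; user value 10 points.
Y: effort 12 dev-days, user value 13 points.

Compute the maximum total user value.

37

Allowing fractional choices, the relaxed optimum would be about 41.8, but features are indivisible.
C + D + Y: effort 13 + 8 + 12 = 33 ≤ 37, user value 14 + 10 + 13 = 37.
E + C + Y: effort 7 + 13 + 12 = 32 ≤ 37, user value 8 + 14 + 13 = 35.
Best is C, D, and Y with total user value 37.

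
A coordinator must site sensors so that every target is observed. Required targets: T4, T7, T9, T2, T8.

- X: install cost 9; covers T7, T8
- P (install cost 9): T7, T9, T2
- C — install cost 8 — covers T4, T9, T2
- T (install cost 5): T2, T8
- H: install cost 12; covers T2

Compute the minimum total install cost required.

17

The greedy cost-per-new-target heuristic would pick T, C, and X for 22, but a cheaper cover exists.
Choose X and C: together they cover T4, T7, T9, T2, T8 — every target.
Total install cost: 9 + 8 = 17.
No cover costs less than 17.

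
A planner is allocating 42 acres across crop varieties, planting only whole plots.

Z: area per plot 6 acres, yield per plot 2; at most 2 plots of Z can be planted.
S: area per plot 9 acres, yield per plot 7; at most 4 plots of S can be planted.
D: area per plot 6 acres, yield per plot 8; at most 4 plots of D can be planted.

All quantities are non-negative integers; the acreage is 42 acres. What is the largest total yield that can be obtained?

1×Z, 1×S, and 4×D: area 39 ≤ 42, yield 1·2 + 1·7 + 4·8 = 41.
2×S and 4×D: area 42 ≤ 42, yield 2·7 + 4·8 = 46.
Best is 46.

46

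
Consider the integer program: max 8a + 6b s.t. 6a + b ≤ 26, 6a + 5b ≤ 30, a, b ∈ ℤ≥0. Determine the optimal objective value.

(a,b)=(4,1) is feasible, giving 38.
(a,b)=(3,2) is feasible, giving 36.
(a,b)=(4,0) is feasible, giving 32.
(a,b)=(3,1) is feasible, giving 30.
No feasible integer point exceeds 38.

38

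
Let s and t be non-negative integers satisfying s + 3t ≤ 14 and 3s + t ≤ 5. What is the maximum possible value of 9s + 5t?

20

The continuous relaxation peaks at (0.125, 4.62) with value 24.25; rounding to a feasible lattice point costs some objective.
(s,t)=(0,4): 1·0+3·4=12≤14, 3·0+1·4=4≤5, objective 20.
(s,t)=(0,3): 1·0+3·3=9≤14, 3·0+1·3=3≤5, objective 15.
No feasible integer point exceeds 20.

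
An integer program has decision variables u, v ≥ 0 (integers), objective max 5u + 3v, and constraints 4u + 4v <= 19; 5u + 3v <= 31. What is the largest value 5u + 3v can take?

(u,v)=(4,0): 4·4+4·0=16≤19, 5·4+3·0=20≤31, objective 20.
(u,v)=(3,1): 4·3+4·1=16≤19, 5·3+3·1=18≤31, objective 18.
(u,v)=(3,0): 4·3+4·0=12≤19, 5·3+3·0=15≤31, objective 15.
No feasible integer point exceeds 20.

20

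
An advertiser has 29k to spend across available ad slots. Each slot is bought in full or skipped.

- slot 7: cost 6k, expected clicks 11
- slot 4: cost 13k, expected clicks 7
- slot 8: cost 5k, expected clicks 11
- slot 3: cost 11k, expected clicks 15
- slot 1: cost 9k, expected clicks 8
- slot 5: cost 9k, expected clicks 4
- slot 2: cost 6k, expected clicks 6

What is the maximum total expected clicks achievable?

43

Allowing fractional choices, the relaxed optimum would be about 43.9, but ad slots are indivisible.
slot 7 + slot 8 + slot 3 + slot 2: cost 6 + 5 + 11 + 6 = 28 ≤ 29, expected clicks 11 + 11 + 15 + 6 = 43.
slot 7 + slot 8 + slot 3: cost 6 + 5 + 11 = 22 ≤ 29, expected clicks 11 + 11 + 15 = 37.
slot 7 + slot 8 + slot 1 + slot 2: cost 6 + 5 + 9 + 6 = 26 ≤ 29, expected clicks 11 + 11 + 8 + 6 = 36.
Best is slot 7, slot 8, slot 3, and slot 2 with total expected clicks 43.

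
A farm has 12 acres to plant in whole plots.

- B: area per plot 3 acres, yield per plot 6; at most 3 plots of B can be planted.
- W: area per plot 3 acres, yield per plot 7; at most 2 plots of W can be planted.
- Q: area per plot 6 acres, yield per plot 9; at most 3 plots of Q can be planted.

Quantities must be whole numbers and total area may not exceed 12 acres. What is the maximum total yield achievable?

26

W has the best ratio (7/3); taking only W gives at most 2×7 = 14 (stopped by the supply cap of 2).
Mixing does better — 2×B and 2×W: area 12 ≤ 12, yield 2·6 + 2·7 = 26.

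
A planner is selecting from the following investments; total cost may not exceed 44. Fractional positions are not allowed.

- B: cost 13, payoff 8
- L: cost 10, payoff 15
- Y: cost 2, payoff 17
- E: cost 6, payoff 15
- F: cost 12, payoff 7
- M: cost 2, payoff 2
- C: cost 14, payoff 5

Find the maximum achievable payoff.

This is a 0-1 knapsack instance.
Allowing fractional choices, the relaxed optimum would be about 63.4, but investments are indivisible.
B + L + Y + E + F: cost 13 + 10 + 2 + 6 + 12 = 43 ≤ 44, payoff 8 + 15 + 17 + 15 + 7 = 62.
L + Y + E + F + C: cost 10 + 2 + 6 + 12 + 14 = 44 ≤ 44, payoff 15 + 17 + 15 + 7 + 5 = 59.
Best is B, L, Y, E, and F with total payoff 62.

62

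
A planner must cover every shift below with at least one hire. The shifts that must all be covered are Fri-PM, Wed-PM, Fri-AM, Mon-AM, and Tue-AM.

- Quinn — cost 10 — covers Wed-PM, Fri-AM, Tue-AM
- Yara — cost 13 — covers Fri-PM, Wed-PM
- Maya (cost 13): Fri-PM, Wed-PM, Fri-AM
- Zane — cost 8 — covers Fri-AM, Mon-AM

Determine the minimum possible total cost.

Choose Quinn, Yara, and Zane: together they cover Fri-PM, Wed-PM, Fri-AM, Mon-AM, Tue-AM — every shift.
Total cost: 10 + 13 + 8 = 31.
No cover costs less than 31.

31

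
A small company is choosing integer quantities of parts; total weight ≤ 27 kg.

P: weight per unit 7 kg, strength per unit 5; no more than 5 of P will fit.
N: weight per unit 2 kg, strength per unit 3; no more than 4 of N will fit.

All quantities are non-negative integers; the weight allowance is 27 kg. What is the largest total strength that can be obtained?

24

N has the best ratio (3/2); taking only N gives at most 4×3 = 12 (stopped by the supply cap of 4).
Mixing does better — 3×P and 3×N: weight 27 ≤ 27, strength 3·5 + 3·3 = 24.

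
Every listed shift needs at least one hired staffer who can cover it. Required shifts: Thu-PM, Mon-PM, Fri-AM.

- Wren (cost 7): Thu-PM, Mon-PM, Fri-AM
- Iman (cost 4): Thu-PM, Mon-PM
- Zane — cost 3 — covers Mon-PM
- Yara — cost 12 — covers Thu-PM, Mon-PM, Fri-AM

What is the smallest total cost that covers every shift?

This is an integer covering problem.
Wren alone covers Thu-PM, Mon-PM, Fri-AM — every shift.
Total cost: 7.

7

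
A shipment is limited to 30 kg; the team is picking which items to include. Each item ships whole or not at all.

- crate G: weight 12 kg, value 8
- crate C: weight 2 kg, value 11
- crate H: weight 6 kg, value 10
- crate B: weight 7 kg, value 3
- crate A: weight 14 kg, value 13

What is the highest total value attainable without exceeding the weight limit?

crate C + crate H + crate B + crate A: weight 2 + 6 + 7 + 14 = 29 ≤ 30, value 11 + 10 + 3 + 13 = 37.
crate C + crate H + crate A: weight 2 + 6 + 14 = 22 ≤ 30, value 11 + 10 + 13 = 34.
Best is crate C, crate H, crate B, and crate A with total value 37.

37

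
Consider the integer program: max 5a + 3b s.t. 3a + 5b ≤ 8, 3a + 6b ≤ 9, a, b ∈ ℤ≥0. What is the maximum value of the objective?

10

(a,b)=(2,0): 3·2+5·0=6≤8, 3·2+6·0=6≤9, objective 10.
(a,b)=(1,1): 3·1+5·1=8≤8, 3·1+6·1=9≤9, objective 8.
(a,b)=(1,0): 3·1+5·0=3≤8, 3·1+6·0=3≤9, objective 5.
The best lattice point is (2,0), giving 10.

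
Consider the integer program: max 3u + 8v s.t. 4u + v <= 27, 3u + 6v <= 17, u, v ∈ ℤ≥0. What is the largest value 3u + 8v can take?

19

Relaxing integrality, the LP optimum is 22.67 at (u,v) = (0, 2.83), which is not an integer point.
(u,v)=(1,2): 4·1+1·2=6≤27, 3·1+6·2=15≤17, objective 19.
(u,v)=(0,2): 4·0+1·2=2≤27, 3·0+6·2=12≤17, objective 16.
(u,v)=(2,1): 4·2+1·1=9≤27, 3·2+6·1=12≤17, objective 14.
The best lattice point is (1,2), giving 19.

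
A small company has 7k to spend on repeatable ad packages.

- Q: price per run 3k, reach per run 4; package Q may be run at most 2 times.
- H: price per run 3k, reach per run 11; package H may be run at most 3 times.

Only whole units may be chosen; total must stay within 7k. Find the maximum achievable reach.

1×Q and 1×H: price 6 ≤ 7, reach 1·4 + 1·11 = 15.
2×H: price 6 ≤ 7, reach 2·11 = 22.
Best is 22.

22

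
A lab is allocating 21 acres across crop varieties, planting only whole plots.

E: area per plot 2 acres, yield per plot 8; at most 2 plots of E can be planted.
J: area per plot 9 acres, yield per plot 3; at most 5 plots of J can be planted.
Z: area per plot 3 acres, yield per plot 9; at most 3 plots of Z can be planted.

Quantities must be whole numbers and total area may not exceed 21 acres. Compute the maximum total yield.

2×E and 3×Z: area 13 ≤ 21, yield 2·8 + 3·9 = 43.
1×E, 1×J, and 3×Z: area 20 ≤ 21, yield 1·8 + 1·3 + 3·9 = 38.
Best is 43.

43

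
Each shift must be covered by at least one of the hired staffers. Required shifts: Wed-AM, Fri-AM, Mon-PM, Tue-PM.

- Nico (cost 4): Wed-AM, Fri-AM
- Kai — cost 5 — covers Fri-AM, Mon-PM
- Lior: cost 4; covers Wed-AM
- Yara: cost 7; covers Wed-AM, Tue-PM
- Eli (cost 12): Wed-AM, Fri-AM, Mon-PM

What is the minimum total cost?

The greedy cost-per-new-shift heuristic would pick Nico, Kai, and Yara for 16, but a cheaper cover exists.
Choose Kai and Yara: together they cover Wed-AM, Fri-AM, Mon-PM, Tue-PM — every shift.
Total cost: 5 + 7 = 12.
No cover costs less than 12.

12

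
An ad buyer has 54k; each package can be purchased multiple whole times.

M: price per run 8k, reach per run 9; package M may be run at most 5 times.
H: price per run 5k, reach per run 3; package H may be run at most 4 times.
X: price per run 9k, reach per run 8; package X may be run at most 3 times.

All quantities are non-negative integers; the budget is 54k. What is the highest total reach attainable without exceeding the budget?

Take 5×M, 1×H, and 1×X: price 54 ≤ 54, reach 5·9 + 1·3 + 1·8 = 56.
M has the best ratio (9/8) and is taken to its limit of 5; remaining capacity is filled optimally with the others.

56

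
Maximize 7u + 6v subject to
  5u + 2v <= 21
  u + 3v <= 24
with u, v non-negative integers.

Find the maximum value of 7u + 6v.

The continuous relaxation peaks at (1.15, 7.62) with value 53.77; rounding to a feasible lattice point costs some objective.
(u,v)=(1,7): 5·1+2·7=19≤21, 1·1+3·7=22≤24, objective 49.
(u,v)=(0,8): 5·0+2·8=16≤21, 1·0+3·8=24≤24, objective 48.
(u,v)=(1,6): 5·1+2·6=17≤21, 1·1+3·6=19≤24, objective 43.
No feasible integer point exceeds 49.

49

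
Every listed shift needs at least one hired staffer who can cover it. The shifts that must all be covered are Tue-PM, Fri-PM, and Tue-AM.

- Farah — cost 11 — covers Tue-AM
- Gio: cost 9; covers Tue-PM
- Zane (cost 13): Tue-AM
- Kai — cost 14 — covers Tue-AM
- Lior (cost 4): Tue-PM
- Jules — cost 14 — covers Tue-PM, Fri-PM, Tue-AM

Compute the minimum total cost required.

14

This is an integer covering problem.
The greedy cost-per-new-shift heuristic would pick Lior and Jules for 18, but a cheaper cover exists.
Jules alone covers Tue-PM, Fri-PM, Tue-AM — every shift.
Total cost: 14.
No cover costs less than 14.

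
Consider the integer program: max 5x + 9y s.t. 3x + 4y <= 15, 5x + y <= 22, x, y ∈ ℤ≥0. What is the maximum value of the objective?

32

Relaxing integrality, the LP optimum is 33.75 at (x,y) = (0, 3.75), which is not an integer point.
(x,y)=(1,3) is feasible, giving 32.
(x,y)=(2,2) is feasible, giving 28.
(x,y)=(0,3) is feasible, giving 27.
Maximum is 32 at (x,y)=(1,3).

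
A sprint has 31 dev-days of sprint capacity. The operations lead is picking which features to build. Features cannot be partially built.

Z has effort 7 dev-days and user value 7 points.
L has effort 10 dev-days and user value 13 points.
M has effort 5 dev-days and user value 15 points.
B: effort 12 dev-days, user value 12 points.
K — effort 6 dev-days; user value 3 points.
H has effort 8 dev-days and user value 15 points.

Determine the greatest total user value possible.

50

This is a 0-1 knapsack instance.
Z + L + M + H: effort 7 + 10 + 5 + 8 = 30 ≤ 31, user value 7 + 13 + 15 + 15 = 50.
M + B + K + H: effort 5 + 12 + 6 + 8 = 31 ≤ 31, user value 15 + 12 + 3 + 15 = 45.
L + M + K + H: effort 10 + 5 + 6 + 8 = 29 ≤ 31, user value 13 + 15 + 3 + 15 = 46.
Best is Z, L, M, and H with total user value 50.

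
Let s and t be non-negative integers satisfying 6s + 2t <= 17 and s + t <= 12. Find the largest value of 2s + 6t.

The continuous relaxation peaks at (0, 8.5) with value 51.00; rounding to a feasible lattice point costs some objective.
(s,t)=(0,8): 6·0+2·8=16≤17, 1·0+1·8=8≤12, objective 48.
(s,t)=(0,7): 6·0+2·7=14≤17, 1·0+1·7=7≤12, objective 42.
The best lattice point is (0,8), giving 48.

48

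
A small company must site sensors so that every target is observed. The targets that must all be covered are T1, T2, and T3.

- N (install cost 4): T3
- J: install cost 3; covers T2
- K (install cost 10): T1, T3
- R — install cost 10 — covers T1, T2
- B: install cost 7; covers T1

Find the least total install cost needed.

The greedy cost-per-new-target heuristic would pick J, N, and B for 14, but a cheaper cover exists.
Choose J and K: together they cover T1, T2, T3 — every target.
Total install cost: 3 + 10 = 13.
No cover costs less than 13.

13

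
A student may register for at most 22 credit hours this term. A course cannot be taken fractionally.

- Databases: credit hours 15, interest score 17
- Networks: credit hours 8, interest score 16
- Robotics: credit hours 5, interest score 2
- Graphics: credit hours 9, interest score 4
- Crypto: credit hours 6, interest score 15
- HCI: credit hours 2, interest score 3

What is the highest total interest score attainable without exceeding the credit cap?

Allowing fractional choices, the relaxed optimum would be about 40.8, but courses are indivisible.
Networks + Robotics + Crypto + HCI: credit hours 8 + 5 + 6 + 2 = 21 ≤ 22, interest score 16 + 2 + 15 + 3 = 36.
Networks + Crypto + HCI: credit hours 8 + 6 + 2 = 16 ≤ 22, interest score 16 + 15 + 3 = 34.
Networks + Robotics + Crypto: credit hours 8 + 5 + 6 = 19 ≤ 22, interest score 16 + 2 + 15 = 33.
Best is Networks, Robotics, Crypto, and HCI with total interest score 36.

36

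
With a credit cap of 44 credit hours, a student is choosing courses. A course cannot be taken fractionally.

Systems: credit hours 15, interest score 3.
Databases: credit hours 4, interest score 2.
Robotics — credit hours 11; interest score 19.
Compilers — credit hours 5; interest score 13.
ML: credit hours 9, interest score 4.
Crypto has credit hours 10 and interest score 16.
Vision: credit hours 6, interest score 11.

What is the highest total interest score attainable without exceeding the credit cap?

63

This is an integer program with binary decision variables.
Databases + Robotics + Compilers + Crypto + Vision: credit hours 4 + 11 + 5 + 10 + 6 = 36 ≤ 44, interest score 2 + 19 + 13 + 16 + 11 = 61.
Robotics + Compilers + ML + Crypto + Vision: credit hours 11 + 5 + 9 + 10 + 6 = 41 ≤ 44, interest score 19 + 13 + 4 + 16 + 11 = 63.
Best is Robotics, Compilers, ML, Crypto, and Vision with total interest score 63.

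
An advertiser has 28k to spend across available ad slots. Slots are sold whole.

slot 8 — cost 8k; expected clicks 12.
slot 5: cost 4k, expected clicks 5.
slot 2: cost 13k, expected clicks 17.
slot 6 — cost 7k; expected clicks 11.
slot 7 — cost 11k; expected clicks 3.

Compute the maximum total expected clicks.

slot 8 + slot 2 + slot 6: cost 8 + 13 + 7 = 28 ≤ 28, expected clicks 12 + 17 + 11 = 40.
slot 8 + slot 5 + slot 2: cost 8 + 4 + 13 = 25 ≤ 28, expected clicks 12 + 5 + 17 = 34.
slot 5 + slot 2 + slot 6: cost 4 + 13 + 7 = 24 ≤ 28, expected clicks 5 + 17 + 11 = 33.
Best is slot 8, slot 2, and slot 6 with total expected clicks 40.

40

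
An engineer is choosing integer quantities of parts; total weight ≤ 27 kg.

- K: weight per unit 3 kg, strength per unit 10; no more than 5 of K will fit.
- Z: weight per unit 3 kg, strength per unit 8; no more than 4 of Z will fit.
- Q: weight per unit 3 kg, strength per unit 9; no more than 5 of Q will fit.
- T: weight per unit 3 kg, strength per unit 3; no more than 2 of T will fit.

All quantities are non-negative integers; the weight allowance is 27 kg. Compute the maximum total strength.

Take 5×K and 4×Q: weight 27 ≤ 27, strength 5·10 + 4·9 = 86.
K has the best ratio (10/3) and is taken to its limit of 5; remaining capacity is filled optimally with the others.

86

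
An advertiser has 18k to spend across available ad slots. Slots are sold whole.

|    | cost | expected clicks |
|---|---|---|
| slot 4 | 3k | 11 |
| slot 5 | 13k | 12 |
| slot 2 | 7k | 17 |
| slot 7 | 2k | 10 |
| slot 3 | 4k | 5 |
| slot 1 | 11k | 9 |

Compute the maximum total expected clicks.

43

This is a 0-1 knapsack instance.
slot 4 + slot 2 + slot 3: cost 3 + 7 + 4 = 14 ≤ 18, expected clicks 11 + 17 + 5 = 33.
slot 4 + slot 2 + slot 7: cost 3 + 7 + 2 = 12 ≤ 18, expected clicks 11 + 17 + 10 = 38.
slot 4 + slot 2 + slot 7 + slot 3: cost 3 + 7 + 2 + 4 = 16 ≤ 18, expected clicks 11 + 17 + 10 + 5 = 43.
Best is slot 4, slot 2, slot 7, and slot 3 with total expected clicks 43.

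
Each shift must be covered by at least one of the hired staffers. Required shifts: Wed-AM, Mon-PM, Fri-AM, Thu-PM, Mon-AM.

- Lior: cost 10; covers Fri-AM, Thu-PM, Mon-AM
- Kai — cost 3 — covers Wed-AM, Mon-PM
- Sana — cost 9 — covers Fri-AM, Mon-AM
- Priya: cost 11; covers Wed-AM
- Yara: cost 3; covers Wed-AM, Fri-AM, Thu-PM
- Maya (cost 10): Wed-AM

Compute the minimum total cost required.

13

This is an integer covering problem.
The greedy cost-per-new-shift heuristic would pick Yara, Kai, and Sana for 15, but a cheaper cover exists.
Choose Lior and Kai: together they cover Wed-AM, Mon-PM, Fri-AM, Thu-PM, Mon-AM — every shift.
Total cost: 10 + 3 = 13.
No cover costs less than 13.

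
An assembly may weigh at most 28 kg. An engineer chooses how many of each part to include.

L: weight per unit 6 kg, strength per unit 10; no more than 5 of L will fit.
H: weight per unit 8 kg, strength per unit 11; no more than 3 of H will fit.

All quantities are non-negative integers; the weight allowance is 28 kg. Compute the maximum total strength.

L has the best ratio (10/6); taking only L gives at most 4×10 = 40 (stopped by the weight limit).
Mixing does better — 2×L and 2×H: weight 28 ≤ 28, strength 2·10 + 2·11 = 42.

42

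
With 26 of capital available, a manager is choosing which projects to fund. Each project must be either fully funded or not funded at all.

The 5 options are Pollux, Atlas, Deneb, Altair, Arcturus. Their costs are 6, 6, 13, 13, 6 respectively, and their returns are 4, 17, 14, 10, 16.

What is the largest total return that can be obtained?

Take Atlas, Deneb, and Arcturus: cost 6 + 13 + 6 = 25 ≤ 26, return 17 + 14 + 16 = 47.
No other feasible combination does better.

47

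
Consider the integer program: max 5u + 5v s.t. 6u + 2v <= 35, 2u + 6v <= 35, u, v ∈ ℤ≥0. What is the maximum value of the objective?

The continuous relaxation peaks at (4.38, 4.38) with value 43.75; rounding to a feasible lattice point costs some objective.
(u,v)=(4,4): 6·4+2·4=32≤35, 2·4+6·4=32≤35, objective 40.
(u,v)=(3,4): 6·3+2·4=26≤35, 2·3+6·4=30≤35, objective 35.
Maximum is 40 at (u,v)=(4,4).

40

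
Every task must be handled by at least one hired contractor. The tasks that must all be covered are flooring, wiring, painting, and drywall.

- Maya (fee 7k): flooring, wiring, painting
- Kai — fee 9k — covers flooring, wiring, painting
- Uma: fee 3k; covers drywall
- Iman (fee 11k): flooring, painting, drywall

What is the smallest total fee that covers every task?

This is a weighted set-cover instance.
Choose Maya and Uma: together they cover flooring, wiring, painting, drywall — every task.
Total fee: 7 + 3 = 10.
No cover costs less than 10.

10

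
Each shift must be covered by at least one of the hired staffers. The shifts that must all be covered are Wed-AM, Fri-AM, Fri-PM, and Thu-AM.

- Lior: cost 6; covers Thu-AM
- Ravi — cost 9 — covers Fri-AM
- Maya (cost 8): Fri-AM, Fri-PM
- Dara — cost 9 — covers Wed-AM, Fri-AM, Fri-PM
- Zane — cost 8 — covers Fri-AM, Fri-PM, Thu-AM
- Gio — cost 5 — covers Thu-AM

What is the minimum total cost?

The greedy cost-per-new-shift heuristic would pick Zane and Dara for 17, but a cheaper cover exists.
Choose Dara and Gio: together they cover Wed-AM, Fri-AM, Fri-PM, Thu-AM — every shift.
Total cost: 9 + 5 = 14.
No cover costs less than 14.

14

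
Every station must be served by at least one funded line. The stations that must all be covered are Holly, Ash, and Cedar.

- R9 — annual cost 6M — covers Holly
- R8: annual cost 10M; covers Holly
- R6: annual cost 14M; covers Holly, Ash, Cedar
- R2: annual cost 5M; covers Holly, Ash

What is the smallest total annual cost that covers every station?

14

This is a weighted set-cover instance.
The greedy cost-per-new-station heuristic would pick R2 and R6 for 19, but a cheaper cover exists.
R6 alone covers Holly, Ash, Cedar — every station.
Total annual cost: 14.
No cover costs less than 14.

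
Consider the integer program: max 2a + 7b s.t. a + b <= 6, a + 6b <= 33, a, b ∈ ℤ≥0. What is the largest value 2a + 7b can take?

37

The continuous relaxation peaks at (0.6, 5.4) with value 39.00; rounding to a feasible lattice point costs some objective.
(a,b)=(1,5): 1·1+1·5=6≤6, 1·1+6·5=31≤33, objective 37.
(a,b)=(0,5): 1·0+1·5=5≤6, 1·0+6·5=30≤33, objective 35.
(a,b)=(2,4): 1·2+1·4=6≤6, 1·2+6·4=26≤33, objective 32.
(a,b)=(1,4): 1·1+1·4=5≤6, 1·1+6·4=25≤33, objective 30.
Maximum is 37 at (a,b)=(1,5).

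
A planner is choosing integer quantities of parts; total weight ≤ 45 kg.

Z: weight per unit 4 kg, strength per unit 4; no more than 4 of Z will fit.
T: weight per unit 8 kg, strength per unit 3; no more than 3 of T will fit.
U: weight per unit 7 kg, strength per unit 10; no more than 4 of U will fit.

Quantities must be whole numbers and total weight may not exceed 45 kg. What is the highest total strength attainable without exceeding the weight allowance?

56

This is a bounded integer knapsack.
3×Z and 4×U: weight 40 ≤ 45, strength 3·4 + 4·10 = 52.
4×Z and 4×U: weight 44 ≤ 45, strength 4·4 + 4·10 = 56.
Best is 56.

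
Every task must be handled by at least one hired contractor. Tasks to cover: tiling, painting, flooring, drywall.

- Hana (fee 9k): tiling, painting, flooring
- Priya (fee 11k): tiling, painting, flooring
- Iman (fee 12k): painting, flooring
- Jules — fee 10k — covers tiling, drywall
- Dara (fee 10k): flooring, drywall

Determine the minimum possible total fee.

This is an integer covering problem.
Choose Hana and Jules: together they cover tiling, painting, flooring, drywall — every task.
Total fee: 9 + 10 = 19.
No cover costs less than 19.

19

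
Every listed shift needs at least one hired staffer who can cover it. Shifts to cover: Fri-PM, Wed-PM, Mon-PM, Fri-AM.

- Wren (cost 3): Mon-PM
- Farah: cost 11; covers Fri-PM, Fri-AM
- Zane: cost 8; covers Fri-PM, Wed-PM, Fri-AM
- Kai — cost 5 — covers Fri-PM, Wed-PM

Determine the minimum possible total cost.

This is a weighted set-cover instance.
The greedy cost-per-new-shift heuristic would pick Kai, Wren, and Zane for 16, but a cheaper cover exists.
Choose Wren and Zane: together they cover Fri-PM, Wed-PM, Mon-PM, Fri-AM — every shift.
Total cost: 3 + 8 = 11.
No cover costs less than 11.

11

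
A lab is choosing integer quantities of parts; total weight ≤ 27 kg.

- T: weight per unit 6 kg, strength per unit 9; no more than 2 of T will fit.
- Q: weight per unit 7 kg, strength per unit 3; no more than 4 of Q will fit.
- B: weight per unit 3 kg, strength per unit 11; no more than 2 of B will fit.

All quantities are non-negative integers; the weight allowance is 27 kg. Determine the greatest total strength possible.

43

Take 2×T, 1×Q, and 2×B: weight 25 ≤ 27, strength 2·9 + 1·3 + 2·11 = 43.
B has the best ratio (11/3) and is taken to its limit of 2; remaining capacity is filled optimally with the others.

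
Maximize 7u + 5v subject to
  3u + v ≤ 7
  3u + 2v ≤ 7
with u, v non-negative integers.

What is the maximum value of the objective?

The continuous relaxation peaks at (0, 3.5) with value 17.50; rounding to a feasible lattice point costs some objective.
(u,v)=(1,2): 3·1+1·2=5≤7, 3·1+2·2=7≤7, objective 17.
(u,v)=(0,3): 3·0+1·3=3≤7, 3·0+2·3=6≤7, objective 15.
(u,v)=(1,1): 3·1+1·1=4≤7, 3·1+2·1=5≤7, objective 12.
(u,v)=(0,2): 3·0+1·2=2≤7, 3·0+2·2=4≤7, objective 10.
The best lattice point is (1,2), giving 17.

17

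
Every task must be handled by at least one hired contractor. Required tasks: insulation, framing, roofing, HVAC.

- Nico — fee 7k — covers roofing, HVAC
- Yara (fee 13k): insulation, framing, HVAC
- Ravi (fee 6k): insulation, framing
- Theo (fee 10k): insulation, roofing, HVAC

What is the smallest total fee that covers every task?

13

Choose Nico and Ravi: together they cover insulation, framing, roofing, HVAC — every task.
Total fee: 7 + 6 = 13.
No cover costs less than 13.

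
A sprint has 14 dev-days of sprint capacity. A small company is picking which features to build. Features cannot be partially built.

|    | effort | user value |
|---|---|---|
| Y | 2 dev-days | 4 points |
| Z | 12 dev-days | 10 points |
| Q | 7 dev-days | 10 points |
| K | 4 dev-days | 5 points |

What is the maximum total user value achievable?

19

Q + K: effort 7 + 4 = 11 ≤ 14, user value 10 + 5 = 15.
Y + Q + K: effort 2 + 7 + 4 = 13 ≤ 14, user value 4 + 10 + 5 = 19.
Y + Q: effort 2 + 7 = 9 ≤ 14, user value 4 + 10 = 14.
Best is Y, Q, and K with total user value 19.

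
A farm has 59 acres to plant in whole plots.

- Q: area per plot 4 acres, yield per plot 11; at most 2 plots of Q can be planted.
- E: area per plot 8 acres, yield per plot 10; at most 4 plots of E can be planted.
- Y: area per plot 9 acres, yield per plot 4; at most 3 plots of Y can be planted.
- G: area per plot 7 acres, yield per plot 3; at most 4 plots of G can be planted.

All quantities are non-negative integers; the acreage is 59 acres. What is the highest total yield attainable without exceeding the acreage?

70

2×Q, 4×E, 1×Y, and 1×G: area 56 ≤ 59, yield 2·11 + 4·10 + 1·4 + 1·3 = 69.
2×Q, 4×E, and 2×Y: area 58 ≤ 59, yield 2·11 + 4·10 + 2·4 = 70.
Best is 70.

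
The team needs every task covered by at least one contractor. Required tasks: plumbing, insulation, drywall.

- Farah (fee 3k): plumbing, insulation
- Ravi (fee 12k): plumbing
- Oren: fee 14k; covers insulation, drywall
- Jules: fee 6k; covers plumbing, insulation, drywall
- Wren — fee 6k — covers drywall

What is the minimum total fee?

6

This is an integer covering problem.
The greedy cost-per-new-task heuristic would pick Farah and Jules for 9, but a cheaper cover exists.
Jules alone covers plumbing, insulation, drywall — every task.
Total fee: 6.
No cover costs less than 6.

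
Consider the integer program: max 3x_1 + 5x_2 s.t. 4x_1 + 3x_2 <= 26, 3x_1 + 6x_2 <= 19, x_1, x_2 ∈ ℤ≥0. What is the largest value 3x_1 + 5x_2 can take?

Relaxing integrality, the LP optimum is 19.00 at (x_1,x_2) = (6.33, 0), which is not an integer point.
(x_1,x_2)=(6,0): 4·6+3·0=24≤26, 3·6+6·0=18≤19, objective 18.
(x_1,x_2)=(5,0): 4·5+3·0=20≤26, 3·5+6·0=15≤19, objective 15.
No feasible integer point exceeds 18.

18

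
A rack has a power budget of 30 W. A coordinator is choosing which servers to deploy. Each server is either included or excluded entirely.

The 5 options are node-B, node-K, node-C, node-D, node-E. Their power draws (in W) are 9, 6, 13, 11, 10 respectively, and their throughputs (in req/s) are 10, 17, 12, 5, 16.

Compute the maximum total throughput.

Treat it as a binary knapsack problem.
Allowing fractional choices, the relaxed optimum would be about 47.6, but servers are indivisible.
node-K + node-C + node-E: power draw 6 + 13 + 10 = 29 ≤ 30, throughput 17 + 12 + 16 = 45.
node-B + node-K + node-C: power draw 9 + 6 + 13 = 28 ≤ 30, throughput 10 + 17 + 12 = 39.
node-B + node-K + node-E: power draw 9 + 6 + 10 = 25 ≤ 30, throughput 10 + 17 + 16 = 43.
Best is node-K, node-C, and node-E with total throughput 45.

45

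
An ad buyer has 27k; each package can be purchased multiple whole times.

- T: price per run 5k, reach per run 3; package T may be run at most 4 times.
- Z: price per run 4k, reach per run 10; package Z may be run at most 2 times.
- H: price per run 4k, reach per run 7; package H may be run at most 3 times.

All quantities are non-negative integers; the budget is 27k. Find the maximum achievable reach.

44

This is a bounded integer knapsack.
1×T, 2×Z, and 3×H: price 25 ≤ 27, reach 1·3 + 2·10 + 3·7 = 44.
2×Z and 3×H: price 20 ≤ 27, reach 2·10 + 3·7 = 41.
Best is 44.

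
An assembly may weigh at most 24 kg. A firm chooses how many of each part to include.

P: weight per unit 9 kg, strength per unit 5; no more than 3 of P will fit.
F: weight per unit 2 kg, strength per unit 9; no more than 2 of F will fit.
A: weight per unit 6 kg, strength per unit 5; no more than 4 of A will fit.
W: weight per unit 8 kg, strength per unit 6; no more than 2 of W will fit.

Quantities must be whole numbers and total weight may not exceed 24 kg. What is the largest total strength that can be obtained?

2×F, 2×A, and 1×W: weight 24 ≤ 24, strength 2·9 + 2·5 + 1·6 = 34.
2×F and 3×A: weight 22 ≤ 24, strength 2·9 + 3·5 = 33.
Best is 34.

34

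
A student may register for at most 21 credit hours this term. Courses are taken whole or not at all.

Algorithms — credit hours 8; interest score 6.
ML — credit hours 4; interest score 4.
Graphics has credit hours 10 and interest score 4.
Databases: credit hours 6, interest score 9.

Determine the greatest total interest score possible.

19

Algorithms + ML + Databases: credit hours 8 + 4 + 6 = 18 ≤ 21, interest score 6 + 4 + 9 = 19.
ML + Graphics + Databases: credit hours 4 + 10 + 6 = 20 ≤ 21, interest score 4 + 4 + 9 = 17.
Algorithms + Databases: credit hours 8 + 6 = 14 ≤ 21, interest score 6 + 9 = 15.
Best is Algorithms, ML, and Databases with total interest score 19.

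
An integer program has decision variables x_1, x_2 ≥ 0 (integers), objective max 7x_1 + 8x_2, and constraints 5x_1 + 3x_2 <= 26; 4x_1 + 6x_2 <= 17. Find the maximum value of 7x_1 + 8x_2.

28

The continuous relaxation peaks at (4.25, 0) with value 29.75; rounding to a feasible lattice point costs some objective.
(x_1,x_2)=(4,0): 5·4+3·0=20≤26, 4·4+6·0=16≤17, objective 28.
(x_1,x_2)=(3,0): 5·3+3·0=15≤26, 4·3+6·0=12≤17, objective 21.
The best lattice point is (4,0), giving 28.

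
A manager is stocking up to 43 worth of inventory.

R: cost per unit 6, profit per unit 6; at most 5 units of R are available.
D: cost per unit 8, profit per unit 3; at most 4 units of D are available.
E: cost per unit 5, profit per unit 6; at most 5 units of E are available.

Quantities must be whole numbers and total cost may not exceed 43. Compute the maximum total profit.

48

Take 3×R and 5×E: cost 43 ≤ 43, profit 3·6 + 5·6 = 48.
E has the best ratio (6/5) and is taken to its limit of 5; remaining capacity is filled optimally with the others.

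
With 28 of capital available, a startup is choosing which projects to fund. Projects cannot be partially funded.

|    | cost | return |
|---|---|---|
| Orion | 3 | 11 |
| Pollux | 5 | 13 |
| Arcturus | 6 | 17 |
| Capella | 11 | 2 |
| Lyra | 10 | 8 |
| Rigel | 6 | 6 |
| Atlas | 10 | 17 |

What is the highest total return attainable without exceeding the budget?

Take Orion, Pollux, Arcturus, and Atlas: cost 3 + 5 + 6 + 10 = 24 ≤ 28, return 11 + 13 + 17 + 17 = 58.
No other feasible combination does better.

58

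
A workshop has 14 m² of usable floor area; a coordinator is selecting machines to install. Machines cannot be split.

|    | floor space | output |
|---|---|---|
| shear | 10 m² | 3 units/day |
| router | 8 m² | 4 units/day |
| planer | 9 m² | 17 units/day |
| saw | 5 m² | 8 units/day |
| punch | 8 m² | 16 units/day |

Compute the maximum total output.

Allowing fractional choices, the relaxed optimum would be about 27.3, but machines are indivisible.
planer + saw: floor space 9 + 5 = 14 ≤ 14, output 17 + 8 = 25.
planer: floor space 9 ≤ 14, output 17.
saw + punch: floor space 5 + 8 = 13 ≤ 14, output 8 + 16 = 24.
Best is planer and saw with total output 25.

25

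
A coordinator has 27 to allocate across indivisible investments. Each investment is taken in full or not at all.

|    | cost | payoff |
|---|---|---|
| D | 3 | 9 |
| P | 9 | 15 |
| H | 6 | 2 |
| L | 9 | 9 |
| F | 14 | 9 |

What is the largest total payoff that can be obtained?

35

Allowing fractional choices, the relaxed optimum would be about 36.9, but investments are indivisible.
D + P + L: cost 3 + 9 + 9 = 21 ≤ 27, payoff 9 + 15 + 9 = 33.
D + P + F: cost 3 + 9 + 14 = 26 ≤ 27, payoff 9 + 15 + 9 = 33.
D + P + H + L: cost 3 + 9 + 6 + 9 = 27 ≤ 27, payoff 9 + 15 + 2 + 9 = 35.
Best is D, P, H, and L with total payoff 35.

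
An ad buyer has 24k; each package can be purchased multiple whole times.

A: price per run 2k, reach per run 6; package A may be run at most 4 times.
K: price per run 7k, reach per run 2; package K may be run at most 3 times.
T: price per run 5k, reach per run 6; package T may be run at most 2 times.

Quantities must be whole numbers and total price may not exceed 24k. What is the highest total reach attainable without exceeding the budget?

36

3×A, 1×K, and 2×T: price 23 ≤ 24, reach 3·6 + 1·2 + 2·6 = 32.
4×A and 2×T: price 18 ≤ 24, reach 4·6 + 2·6 = 36.
Best is 36.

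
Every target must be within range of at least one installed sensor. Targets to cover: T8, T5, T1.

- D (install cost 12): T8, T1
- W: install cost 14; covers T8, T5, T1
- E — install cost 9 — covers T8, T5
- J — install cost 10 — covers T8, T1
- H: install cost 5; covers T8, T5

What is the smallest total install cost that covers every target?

W alone covers T8, T5, T1 — every target.
Total install cost: 14.

14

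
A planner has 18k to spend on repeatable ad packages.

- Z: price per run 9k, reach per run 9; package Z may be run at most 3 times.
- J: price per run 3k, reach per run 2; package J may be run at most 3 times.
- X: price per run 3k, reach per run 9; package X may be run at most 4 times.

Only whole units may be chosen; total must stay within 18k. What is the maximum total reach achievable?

2×J and 4×X: price 18 ≤ 18, reach 2·2 + 4·9 = 40.
1×J and 4×X: price 15 ≤ 18, reach 1·2 + 4·9 = 38.
Best is 40.

40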